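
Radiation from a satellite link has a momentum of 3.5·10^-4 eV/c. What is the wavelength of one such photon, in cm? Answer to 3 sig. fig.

(h = 6.62607015·10^-34 J·s, c = 2.99792458·10^8 m/s, 1 eV = 1.602176634·10^-19 J.)
Convert to SI: p = 3.5·10^-4 eV/c = 1.8705·10^-31 kg·m/s.
The photon relation is λ = h/p, giving λ = 0.003542 m.
Converting to cm: λ = 0.3542 cm ≈ 0.354 cm.

0.354 cm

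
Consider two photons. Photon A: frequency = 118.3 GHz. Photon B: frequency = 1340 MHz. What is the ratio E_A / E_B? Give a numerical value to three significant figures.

E_A = 7.839e-23 J (from frequency = 118.3 GHz, via E = hf).
E_B = 8.879e-25 J (from frequency = 1340 MHz, via E = hf).
Ratio = 7.839e-23 / 8.879e-25 = 88.3.

88.3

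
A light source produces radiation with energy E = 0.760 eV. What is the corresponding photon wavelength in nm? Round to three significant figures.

Convert to SI: E = 0.760 eV = 1.2177e-19 J.
The photon relation is λ = hc/E, giving λ = 1.631e-6 m.
Converting to nm: λ = 1631 nm ≈ 1630 nm.

1630 nm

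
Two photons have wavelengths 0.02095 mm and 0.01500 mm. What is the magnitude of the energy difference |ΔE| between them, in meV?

Using E = hc/λ: E₁ = 9.4818e-21 J, E₂ = 1.3243e-20 J.
|ΔE| = |9.4818e-21 − 1.3243e-20| = 3.76e-21 J = 23.5 meV.

23.5 meV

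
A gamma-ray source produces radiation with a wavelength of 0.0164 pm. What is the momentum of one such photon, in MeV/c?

First convert: λ = 0.0164 pm = 1.64 × 10^-14 m.
Since p = h/λ for a photon, p = 4.040 × 10^-20 kg·m/s.
Converting to MeV/c: p = 75.60 MeV/c ≈ 75.6 MeV/c.

75.6 MeV/c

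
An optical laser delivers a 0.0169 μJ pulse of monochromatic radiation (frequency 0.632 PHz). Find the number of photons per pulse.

4.04·10^10 photons

Per-photon energy: E = 4.188·10^-19 J (from frequency = 0.632 PHz).
N = E_total / E_photon = 1.69·10^-8 J / 4.188·10^-19 J = 4.04·10^10.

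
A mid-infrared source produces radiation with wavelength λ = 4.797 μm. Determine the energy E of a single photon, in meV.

Use h = 6.62607015·10^-34 J·s, c = 2.99792458·10^8 m/s, 1 eV = 1.602176634·10^-19 J.
Convert to SI: λ = 4.797 μm = 4.797·10^-6 m.
For a photon E = hc/λ, so E = 4.141·10^-20 J.
Converting to meV: E = 258.5 meV ≈ 258 meV.

258 meV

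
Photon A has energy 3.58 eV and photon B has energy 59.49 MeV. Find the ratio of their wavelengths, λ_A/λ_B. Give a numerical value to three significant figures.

1.66 × 10^7

λ_A = 3.463 × 10^-7 m (from energy = 3.58 eV, via λ = hc/E).
λ_B = 2.084 × 10^-14 m (from energy = 59.49 MeV, via λ = hc/E).
Ratio = 3.463 × 10^-7 / 2.084 × 10^-14 = 1.66 × 10^7.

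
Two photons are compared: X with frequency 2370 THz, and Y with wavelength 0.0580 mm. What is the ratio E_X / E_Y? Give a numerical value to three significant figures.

E_X = 1.570e-18 J (from frequency = 2370 THz, via E = hf).
E_Y = 3.425e-21 J (from wavelength = 0.0580 mm, via E = hc/λ).
Ratio = 1.570e-18 / 3.425e-21 = 459.

459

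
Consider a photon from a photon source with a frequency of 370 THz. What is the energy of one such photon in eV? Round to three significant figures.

1.53 eV

Convert to SI: f = 370 THz = 3.70 × 10^14 Hz.
Since E = hf for a photon, E = 2.452 × 10^-19 J.
Converting to eV: E = 1.530 eV ≈ 1.53 eV.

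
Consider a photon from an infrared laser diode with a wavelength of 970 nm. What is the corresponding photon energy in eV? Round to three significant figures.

1.28 eV

Take h = 6.62607015e-34 J·s, c = 2.99792458e8 m/s, 1 eV = 1.602176634e-19 J.
In SI units: λ = 970 nm = 9.7e-7 m.
For a photon E = hc/λ, so E = 2.048e-19 J.
Converting to eV: E = 1.278 eV ≈ 1.28 eV.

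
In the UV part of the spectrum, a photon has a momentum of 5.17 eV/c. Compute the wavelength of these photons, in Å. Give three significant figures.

2400 Å

First convert: p = 5.17 eV/c = 2.7630 × 10^-27 kg·m/s.
Apply λ = h/p: λ = 2.398 × 10^-7 m.
Converting to Å: λ = 2398 Å ≈ 2400 Å.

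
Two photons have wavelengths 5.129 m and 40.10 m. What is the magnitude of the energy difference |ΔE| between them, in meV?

2.11e-4 meV

Using E = hc/λ: E₁ = 3.8730e-26 J, E₂ = 4.9537e-27 J.
|ΔE| = |3.8730e-26 − 4.9537e-27| = 3.38e-26 J = 2.11e-4 meV.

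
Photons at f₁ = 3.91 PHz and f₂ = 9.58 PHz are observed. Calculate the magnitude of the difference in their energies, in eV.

Using E = hf: E₁ = 2.591·10^-18 J, E₂ = 6.348·10^-18 J.
|ΔE| = |2.591·10^-18 − 6.348·10^-18| = 3.76·10^-18 J = 23.4 eV.

23.4 eV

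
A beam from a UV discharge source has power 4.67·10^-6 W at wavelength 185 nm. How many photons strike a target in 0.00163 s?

7.09·10^9 photons

Total energy: E_total = P·t = 4.67·10^-6 × 0.00163 = 7.612·10^-9 J.
Per-photon energy: E = 1.074·10^-18 J.
N = E_total / E_photon = 7.09·10^9.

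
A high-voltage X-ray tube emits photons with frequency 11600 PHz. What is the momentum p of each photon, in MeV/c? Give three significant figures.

0.0480 MeV/c

Use h = 6.62607015 × 10^-34 J·s, c = 2.99792458 × 10^8 m/s, 1 eV = 1.602176634 × 10^-19 J.
Convert to SI: f = 11600 PHz = 1.16 × 10^19 Hz.
Since p = hf/c for a photon, p = 2.564 × 10^-23 kg·m/s.
Converting to MeV/c: p = 0.04797 MeV/c ≈ 0.0480 MeV/c.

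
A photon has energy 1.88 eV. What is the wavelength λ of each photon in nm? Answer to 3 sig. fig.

659 nm

Take h = 6.62607015·10^-34 J·s, c = 2.99792458·10^8 m/s, 1 eV = 1.602176634·10^-19 J.
In SI units: E = 1.88 eV = 3.0121·10^-19 J.
Apply λ = hc/E: λ = 6.595·10^-7 m.
Converting to nm: λ = 659.5 nm ≈ 659 nm.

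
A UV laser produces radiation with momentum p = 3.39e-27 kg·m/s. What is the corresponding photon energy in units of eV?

6.34 eV

Take c = 2.99792458e8 m/s, 1 eV = 1.602176634e-19 J.
Since E = pc for a photon, E = 1.016e-18 J.
Converting to eV: E = 6.343 eV ≈ 6.34 eV.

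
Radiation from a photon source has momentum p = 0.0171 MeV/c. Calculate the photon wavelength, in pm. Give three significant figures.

Use h = 6.62607015e-34 J·s, c = 2.99792458e8 m/s, 1 eV = 1.602176634e-19 J.
First convert: p = 0.0171 MeV/c = 9.1387e-24 kg·m/s.
Apply λ = h/p: λ = 7.251e-11 m.
Converting to pm: λ = 72.51 pm ≈ 72.5 pm.

72.5 pm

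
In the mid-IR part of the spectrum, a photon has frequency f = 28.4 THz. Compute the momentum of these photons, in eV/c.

0.117 eV/c

(h = 6.62607015 × 10^-34 J·s, c = 2.99792458 × 10^8 m/s, 1 eV = 1.602176634 × 10^-19 J.)
First convert: f = 28.4 THz = 2.84 × 10^13 Hz.
Since p = hf/c for a photon, p = 6.277 × 10^-29 kg·m/s.
Converting to eV/c: p = 0.1175 eV/c ≈ 0.117 eV/c.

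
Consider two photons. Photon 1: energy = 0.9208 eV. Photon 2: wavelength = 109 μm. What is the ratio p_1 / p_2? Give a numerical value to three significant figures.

p_1 = 4.921e-28 kg·m/s (from energy = 0.9208 eV, via p = E/c).
p_2 = 6.079e-30 kg·m/s (from wavelength = 109 μm, via p = h/λ).
Ratio = 4.921e-28 / 6.079e-30 = 81.0.

81.0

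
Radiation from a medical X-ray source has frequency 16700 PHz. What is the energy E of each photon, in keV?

In SI units: f = 16700 PHz = 1.67 × 10^19 Hz.
Since E = hf for a photon, E = 1.107 × 10^-14 J.
Converting to keV: E = 69.07 keV ≈ 69.1 keV.

69.1 keV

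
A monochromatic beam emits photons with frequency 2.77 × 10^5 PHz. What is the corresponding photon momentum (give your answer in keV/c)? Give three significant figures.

Use h = 6.62607015 × 10^-34 J·s, c = 2.99792458 × 10^8 m/s, 1 eV = 1.602176634 × 10^-19 J.
Convert to SI: f = 2.77 × 10^5 PHz = 2.77 × 10^20 Hz.
Since p = hf/c for a photon, p = 6.122 × 10^-22 kg·m/s.
Converting to keV/c: p = 1146 keV/c ≈ 1150 keV/c.

1150 keV/c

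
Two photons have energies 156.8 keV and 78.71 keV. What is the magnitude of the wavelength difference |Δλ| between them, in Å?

Using λ = hc/E: λ₁ = 7.9072 × 10^-12 m, λ₂ = 1.5752 × 10^-11 m.
|Δλ| = |7.9072 × 10^-12 − 1.5752 × 10^-11| = 7.84 × 10^-12 m = 0.0784 Å.

0.0784 Å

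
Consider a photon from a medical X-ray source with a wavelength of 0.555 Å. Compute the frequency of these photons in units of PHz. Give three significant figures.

5400 PHz

First convert: λ = 0.555 Å = 5.55e-11 m.
Apply f = c/λ: f = 5.402e18 Hz.
Converting to PHz: f = 5402 PHz ≈ 5400 PHz.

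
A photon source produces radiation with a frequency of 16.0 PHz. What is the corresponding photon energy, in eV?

66.2 eV

Take h = 6.62607015 × 10^-34 J·s, 1 eV = 1.602176634 × 10^-19 J.
Convert to SI: f = 16.0 PHz = 1.60 × 10^16 Hz.
For a photon E = hf, so E = 1.060 × 10^-17 J.
Converting to eV: E = 66.17 eV ≈ 66.2 eV.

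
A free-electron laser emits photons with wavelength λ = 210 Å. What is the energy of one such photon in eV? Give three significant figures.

(h = 6.62607015e-34 J·s, c = 2.99792458e8 m/s, 1 eV = 1.602176634e-19 J.)
First convert: λ = 210 Å = 2.1e-8 m.
Apply E = hc/λ: E = 9.459e-18 J.
Converting to eV: E = 59.04 eV ≈ 59.0 eV.

59.0 eV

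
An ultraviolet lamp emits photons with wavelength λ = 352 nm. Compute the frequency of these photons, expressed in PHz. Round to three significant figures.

First convert: λ = 352 nm = 3.52 × 10^-7 m.
The photon relation is f = c/λ, giving f = 8.517 × 10^14 Hz.
Converting to PHz: f = 0.8517 PHz ≈ 0.852 PHz.

0.852 PHz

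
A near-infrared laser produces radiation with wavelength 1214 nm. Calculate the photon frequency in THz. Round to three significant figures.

Convert to SI: λ = 1214 nm = 1.214e-6 m.
For a photon f = c/λ, so f = 2.469e14 Hz.
Converting to THz: f = 246.9 THz ≈ 247 THz.

247 THz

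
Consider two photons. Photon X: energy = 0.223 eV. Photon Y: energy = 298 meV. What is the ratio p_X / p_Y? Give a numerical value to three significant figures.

0.748

p_X = 1.192e-28 kg·m/s (from energy = 0.223 eV, via p = E/c).
p_Y = 1.593e-28 kg·m/s (from energy = 298 meV, via p = E/c).
Ratio = 1.192e-28 / 1.593e-28 = 0.748.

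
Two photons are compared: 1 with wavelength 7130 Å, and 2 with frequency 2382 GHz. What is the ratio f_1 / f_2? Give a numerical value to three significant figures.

f_1 = 4.205e14 Hz (from wavelength = 7130 Å, via f = c/λ).
f_2 = 2.382e12 Hz (from frequency = 2382 GHz, via f given directly).
Ratio = 4.205e14 / 2.382e12 = 177.

177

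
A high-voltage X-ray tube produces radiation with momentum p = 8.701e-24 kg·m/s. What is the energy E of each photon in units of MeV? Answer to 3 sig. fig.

0.0163 MeV

For a photon E = pc, so E = 2.608e-15 J.
Converting to MeV: E = 0.01628 MeV ≈ 0.0163 MeV.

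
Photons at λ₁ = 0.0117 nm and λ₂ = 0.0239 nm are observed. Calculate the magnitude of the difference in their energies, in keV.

Using E = hc/λ: E₁ = 1.698e-14 J, E₂ = 8.311e-15 J.
|ΔE| = |1.698e-14 − 8.311e-15| = 8.67e-15 J = 54.1 keV.

54.1 keV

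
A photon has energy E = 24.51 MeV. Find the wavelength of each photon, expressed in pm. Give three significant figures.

0.0506 pm

Use h = 6.62607015e-34 J·s, c = 2.99792458e8 m/s, 1 eV = 1.602176634e-19 J.
First convert: E = 24.51 MeV = 3.9269e-12 J.
Since λ = hc/E for a photon, λ = 5.059e-14 m.
Converting to pm: λ = 0.05059 pm ≈ 0.0506 pm.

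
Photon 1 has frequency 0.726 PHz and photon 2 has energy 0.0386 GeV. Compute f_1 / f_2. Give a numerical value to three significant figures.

7.78e-8

f_1 = 7.260e14 Hz (from frequency = 0.726 PHz, via f given directly).
f_2 = 9.333e21 Hz (from energy = 0.0386 GeV, via f = E/h).
Ratio = 7.260e14 / 9.333e21 = 7.78e-8.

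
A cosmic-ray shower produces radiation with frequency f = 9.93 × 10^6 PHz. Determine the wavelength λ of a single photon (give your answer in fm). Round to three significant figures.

Use c = 2.99792458 × 10^8 m/s.
Convert to SI: f = 9.93 × 10^6 PHz = 9.93 × 10^21 Hz.
Apply λ = c/f: λ = 3.019 × 10^-14 m.
Converting to fm: λ = 30.19 fm ≈ 30.2 fm.

30.2 fm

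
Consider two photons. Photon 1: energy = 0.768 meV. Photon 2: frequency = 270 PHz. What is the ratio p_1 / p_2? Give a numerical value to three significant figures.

p_1 = 4.104 × 10^-31 kg·m/s (from energy = 0.768 meV, via p = E/c).
p_2 = 5.968 × 10^-25 kg·m/s (from frequency = 270 PHz, via p = hf/c).
Ratio = 4.104 × 10^-31 / 5.968 × 10^-25 = 6.88 × 10^-7.

6.88 × 10^-7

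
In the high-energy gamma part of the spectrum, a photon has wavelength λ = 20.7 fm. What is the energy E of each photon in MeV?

59.9 MeV

Use h = 6.62607015e-34 J·s, c = 2.99792458e8 m/s, 1 eV = 1.602176634e-19 J.
Convert to SI: λ = 20.7 fm = 2.07e-14 m.
For a photon E = hc/λ, so E = 9.596e-12 J.
Converting to MeV: E = 59.90 MeV ≈ 59.9 MeV.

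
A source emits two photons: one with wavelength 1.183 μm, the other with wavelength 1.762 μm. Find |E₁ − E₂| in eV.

0.344 eV

Using E = hc/λ: E₁ = 1.6792e-19 J, E₂ = 1.1274e-19 J.
|ΔE| = |1.6792e-19 − 1.1274e-19| = 5.52e-20 J = 0.344 eV.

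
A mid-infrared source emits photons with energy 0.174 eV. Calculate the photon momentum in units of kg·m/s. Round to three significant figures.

Take c = 2.99792458e8 m/s, 1 eV = 1.602176634e-19 J.
First convert: E = 0.174 eV = 2.7878e-20 J.
The photon relation is p = E/c, giving p = 9.299e-29 kg·m/s.
So p ≈ 9.30e-29 kg·m/s.

9.30e-29 kg·m/s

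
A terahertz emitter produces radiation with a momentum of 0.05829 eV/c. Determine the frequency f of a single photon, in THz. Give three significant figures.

Take h = 6.62607015 × 10^-34 J·s, c = 2.99792458 × 10^8 m/s, 1 eV = 1.602176634 × 10^-19 J.
Convert to SI: p = 0.05829 eV/c = 3.1152 × 10^-29 kg·m/s.
For a photon f = pc/h, so f = 1.409 × 10^13 Hz.
Converting to THz: f = 14.09 THz ≈ 14.1 THz.

14.1 THz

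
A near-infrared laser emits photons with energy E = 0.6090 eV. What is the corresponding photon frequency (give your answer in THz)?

147 THz

Use h = 6.62607015e-34 J·s, 1 eV = 1.602176634e-19 J.
First convert: E = 0.6090 eV = 9.7573e-20 J.
Apply f = E/h: f = 1.473e14 Hz.
Converting to THz: f = 147.3 THz ≈ 147 THz.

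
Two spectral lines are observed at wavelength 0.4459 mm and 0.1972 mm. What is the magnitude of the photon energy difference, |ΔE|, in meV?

3.51 meV

Using E = hc/λ: E₁ = 4.4549e-22 J, E₂ = 1.0073e-21 J.
|ΔE| = |4.4549e-22 − 1.0073e-21| = 5.62e-22 J = 3.51 meV.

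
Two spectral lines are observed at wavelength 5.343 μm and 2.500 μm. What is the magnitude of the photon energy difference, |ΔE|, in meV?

264 meV

Using E = hc/λ: E₁ = 3.7178·10^-20 J, E₂ = 7.9458·10^-20 J.
|ΔE| = |3.7178·10^-20 − 7.9458·10^-20| = 4.23·10^-20 J = 264 meV.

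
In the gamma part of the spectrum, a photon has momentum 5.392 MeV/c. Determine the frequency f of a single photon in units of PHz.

1.30 × 10^6 PHz

In SI units: p = 5.392 MeV/c = 2.8816 × 10^-21 kg·m/s.
Since f = pc/h for a photon, f = 1.304 × 10^21 Hz.
Converting to PHz: f = 1.304 × 10^6 PHz ≈ 1.30 × 10^6 PHz.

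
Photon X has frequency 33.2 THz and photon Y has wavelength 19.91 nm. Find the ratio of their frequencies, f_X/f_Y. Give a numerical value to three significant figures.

f_X = 3.320e13 Hz (from frequency = 33.2 THz, via f given directly).
f_Y = 1.506e16 Hz (from wavelength = 19.91 nm, via f = c/λ).
Ratio = 3.320e13 / 1.506e16 = 2.20e-3.

2.20e-3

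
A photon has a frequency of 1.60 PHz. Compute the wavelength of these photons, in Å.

1870 Å

In SI units: f = 1.60 PHz = 1.60 × 10^15 Hz.
Since λ = c/f for a photon, λ = 1.874 × 10^-7 m.
Converting to Å: λ = 1874 Å ≈ 1870 Å.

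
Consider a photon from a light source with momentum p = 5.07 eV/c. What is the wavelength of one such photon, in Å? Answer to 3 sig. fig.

Use h = 6.62607015·10^-34 J·s, c = 2.99792458·10^8 m/s, 1 eV = 1.602176634·10^-19 J.
First convert: p = 5.07 eV/c = 2.7096·10^-27 kg·m/s.
The photon relation is λ = h/p, giving λ = 2.445·10^-7 m.
Converting to Å: λ = 2445 Å ≈ 2450 Å.

2450 Å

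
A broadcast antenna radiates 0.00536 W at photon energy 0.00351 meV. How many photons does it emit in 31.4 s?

2.99 × 10^23 photons

Total energy: E_total = P·t = 0.00536 × 31.4 = 0.1683 J.
Per-photon energy: E = 5.624 × 10^-25 J.
N = E_total / E_photon = 2.99 × 10^23.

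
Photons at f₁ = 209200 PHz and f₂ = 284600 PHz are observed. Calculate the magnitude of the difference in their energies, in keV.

312 keV

Using E = hf: E₁ = 1.3862e-13 J, E₂ = 1.8858e-13 J.
|ΔE| = |1.3862e-13 − 1.8858e-13| = 5.00e-14 J = 312 keV.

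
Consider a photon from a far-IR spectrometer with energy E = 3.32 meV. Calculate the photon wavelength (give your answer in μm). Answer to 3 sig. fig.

Take h = 6.62607015 × 10^-34 J·s, c = 2.99792458 × 10^8 m/s, 1 eV = 1.602176634 × 10^-19 J.
In SI units: E = 3.32 meV = 5.3192 × 10^-22 J.
Since λ = hc/E for a photon, λ = 3.734 × 10^-4 m.
Converting to μm: λ = 373.4 μm ≈ 373 μm.

373 μm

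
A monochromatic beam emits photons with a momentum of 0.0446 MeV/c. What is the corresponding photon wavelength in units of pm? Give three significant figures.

First convert: p = 0.0446 MeV/c = 2.3836e-23 kg·m/s.
Since λ = h/p for a photon, λ = 2.780e-11 m.
Converting to pm: λ = 27.80 pm ≈ 27.8 pm.

27.8 pm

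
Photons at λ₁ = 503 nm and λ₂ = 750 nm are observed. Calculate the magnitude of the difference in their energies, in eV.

0.812 eV

Using E = hc/λ: E₁ = 3.949 × 10^-19 J, E₂ = 2.649 × 10^-19 J.
|ΔE| = |3.949 × 10^-19 − 2.649 × 10^-19| = 1.30 × 10^-19 J = 0.812 eV.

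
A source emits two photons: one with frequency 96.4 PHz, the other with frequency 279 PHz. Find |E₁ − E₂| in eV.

Using E = hf: E₁ = 6.388·10^-17 J, E₂ = 1.849·10^-16 J.
|ΔE| = |6.388·10^-17 − 1.849·10^-16| = 1.21·10^-16 J = 755 eV.

755 eV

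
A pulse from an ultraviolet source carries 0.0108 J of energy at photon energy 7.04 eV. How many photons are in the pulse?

Per-photon energy: E = 1.128 × 10^-18 J (from energy = 7.04 eV).
N = E_total / E_photon = 0.0108 J / 1.128 × 10^-18 J = 9.58 × 10^15.

9.58 × 10^15 photons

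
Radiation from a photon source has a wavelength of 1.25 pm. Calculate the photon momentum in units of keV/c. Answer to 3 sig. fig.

First convert: λ = 1.25 pm = 1.25e-12 m.
For a photon p = h/λ, so p = 5.301e-22 kg·m/s.
Converting to keV/c: p = 991.9 keV/c ≈ 992 keV/c.

992 keV/c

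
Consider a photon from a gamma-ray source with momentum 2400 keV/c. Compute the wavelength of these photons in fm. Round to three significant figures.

First convert: p = 2400 keV/c = 1.2826e-21 kg·m/s.
For a photon λ = h/p, so λ = 5.166e-13 m.
Converting to fm: λ = 516.6 fm ≈ 517 fm.

517 fm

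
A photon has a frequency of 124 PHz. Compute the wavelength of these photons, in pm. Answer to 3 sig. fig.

First convert: f = 124 PHz = 1.24 × 10^17 Hz.
The photon relation is λ = c/f, giving λ = 2.418 × 10^-9 m.
Converting to pm: λ = 2418 pm ≈ 2420 pm.

2420 pm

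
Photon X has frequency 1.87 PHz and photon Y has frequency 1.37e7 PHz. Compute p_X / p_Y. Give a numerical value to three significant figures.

p_X = 4.133e-27 kg·m/s (from frequency = 1.87 PHz, via p = hf/c).
p_Y = 3.028e-20 kg·m/s (from frequency = 1.37e7 PHz, via p = hf/c).
Ratio = 4.133e-27 / 3.028e-20 = 1.36e-7.

1.36e-7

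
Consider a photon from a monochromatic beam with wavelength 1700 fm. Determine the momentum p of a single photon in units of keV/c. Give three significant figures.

729 keV/c

Take h = 6.62607015 × 10^-34 J·s, c = 2.99792458 × 10^8 m/s, 1 eV = 1.602176634 × 10^-19 J.
In SI units: λ = 1700 fm = 1.70 × 10^-12 m.
The photon relation is p = h/λ, giving p = 3.898 × 10^-22 kg·m/s.
Converting to keV/c: p = 729.3 keV/c ≈ 729 keV/c.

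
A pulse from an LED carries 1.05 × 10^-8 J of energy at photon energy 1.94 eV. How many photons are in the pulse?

3.38 × 10^10 photons

Per-photon energy: E = 3.108 × 10^-19 J (from energy = 1.94 eV).
N = E_total / E_photon = 1.05 × 10^-8 J / 3.108 × 10^-19 J = 3.38 × 10^10.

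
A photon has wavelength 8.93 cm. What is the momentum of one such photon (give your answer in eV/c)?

Convert to SI: λ = 8.93 cm = 0.0893 m.
Since p = h/λ for a photon, p = 7.420 × 10^-33 kg·m/s.
Converting to eV/c: p = 1.388 × 10^-5 eV/c ≈ 1.39 × 10^-5 eV/c.

1.39 × 10^-5 eV/c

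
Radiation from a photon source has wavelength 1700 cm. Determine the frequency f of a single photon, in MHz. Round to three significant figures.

First convert: λ = 1700 cm = 17 m.
Since f = c/λ for a photon, f = 1.763e7 Hz.
Converting to MHz: f = 17.63 MHz ≈ 17.6 MHz.

17.6 MHz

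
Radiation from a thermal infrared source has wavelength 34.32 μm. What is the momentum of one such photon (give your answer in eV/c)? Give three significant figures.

0.0361 eV/c

Use h = 6.62607015e-34 J·s, c = 2.99792458e8 m/s, 1 eV = 1.602176634e-19 J.
Convert to SI: λ = 34.32 μm = 3.432e-5 m.
Since p = h/λ for a photon, p = 1.931e-29 kg·m/s.
Converting to eV/c: p = 0.03613 eV/c ≈ 0.0361 eV/c.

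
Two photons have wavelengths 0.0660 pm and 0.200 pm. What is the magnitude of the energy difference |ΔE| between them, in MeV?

Using E = hc/λ: E₁ = 3.010 × 10^-12 J, E₂ = 9.932 × 10^-13 J.
|ΔE| = |3.010 × 10^-12 − 9.932 × 10^-13| = 2.02 × 10^-12 J = 12.6 MeV.

12.6 MeV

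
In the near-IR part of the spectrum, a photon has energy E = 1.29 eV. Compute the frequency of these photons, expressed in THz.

Use h = 6.62607015 × 10^-34 J·s, 1 eV = 1.602176634 × 10^-19 J.
Convert to SI: E = 1.29 eV = 2.0668 × 10^-19 J.
The photon relation is f = E/h, giving f = 3.119 × 10^14 Hz.
Converting to THz: f = 311.9 THz ≈ 312 THz.

312 THz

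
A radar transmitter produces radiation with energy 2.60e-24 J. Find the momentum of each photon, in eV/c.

1.62e-5 eV/c

For a photon p = E/c, so p = 8.673e-33 kg·m/s.
Converting to eV/c: p = 1.623e-5 eV/c ≈ 1.62e-5 eV/c.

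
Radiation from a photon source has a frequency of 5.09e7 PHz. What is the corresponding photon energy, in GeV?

Take h = 6.62607015e-34 J·s, 1 eV = 1.602176634e-19 J.
First convert: f = 5.09e7 PHz = 5.09e22 Hz.
Since E = hf for a photon, E = 3.373e-11 J.
Converting to GeV: E = 0.2105 GeV ≈ 0.211 GeV.

0.211 GeV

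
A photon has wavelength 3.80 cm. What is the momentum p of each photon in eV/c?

In SI units: λ = 3.80 cm = 0.0380 m.
For a photon p = h/λ, so p = 1.744 × 10^-32 kg·m/s.
Converting to eV/c: p = 3.263 × 10^-5 eV/c ≈ 3.26 × 10^-5 eV/c.

3.26 × 10^-5 eV/c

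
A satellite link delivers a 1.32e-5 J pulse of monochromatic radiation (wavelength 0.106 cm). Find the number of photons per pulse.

Per-photon energy: E = 1.874e-22 J (from wavelength = 0.106 cm).
N = E_total / E_photon = 1.32e-5 J / 1.874e-22 J = 7.04e16.

7.04e16 photons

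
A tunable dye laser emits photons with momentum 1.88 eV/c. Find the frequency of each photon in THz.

455 THz

First convert: p = 1.88 eV/c = 1.0047e-27 kg·m/s.
The photon relation is f = pc/h, giving f = 4.546e14 Hz.
Converting to THz: f = 454.6 THz ≈ 455 THz.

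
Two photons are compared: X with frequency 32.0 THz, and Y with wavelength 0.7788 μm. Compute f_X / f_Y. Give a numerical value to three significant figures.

f_X = 3.200e13 Hz (from frequency = 32.0 THz, via f given directly).
f_Y = 3.849e14 Hz (from wavelength = 0.7788 μm, via f = c/λ).
Ratio = 3.200e13 / 3.849e14 = 0.0831.

0.0831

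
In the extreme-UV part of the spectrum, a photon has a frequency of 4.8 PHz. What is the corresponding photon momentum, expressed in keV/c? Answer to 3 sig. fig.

0.0199 keV/c

(h = 6.62607015 × 10^-34 J·s, c = 2.99792458 × 10^8 m/s, 1 eV = 1.602176634 × 10^-19 J.)
In SI units: f = 4.8 PHz = 4.8 × 10^15 Hz.
For a photon p = hf/c, so p = 1.061 × 10^-26 kg·m/s.
Converting to keV/c: p = 0.01985 keV/c ≈ 0.0199 keV/c.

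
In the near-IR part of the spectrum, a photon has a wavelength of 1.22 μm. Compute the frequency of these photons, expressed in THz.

246 THz

In SI units: λ = 1.22 μm = 1.22e-6 m.
Apply f = c/λ: f = 2.457e14 Hz.
Converting to THz: f = 245.7 THz ≈ 246 THz.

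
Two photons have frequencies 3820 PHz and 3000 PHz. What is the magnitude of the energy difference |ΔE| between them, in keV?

3.39 keV

Using E = hf: E₁ = 2.531 × 10^-15 J, E₂ = 1.988 × 10^-15 J.
|ΔE| = |2.531 × 10^-15 − 1.988 × 10^-15| = 5.43 × 10^-16 J = 3.39 keV.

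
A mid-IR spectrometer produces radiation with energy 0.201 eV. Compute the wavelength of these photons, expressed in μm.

6.17 μm

Take h = 6.62607015·10^-34 J·s, c = 2.99792458·10^8 m/s, 1 eV = 1.602176634·10^-19 J.
Convert to SI: E = 0.201 eV = 3.2204·10^-20 J.
The photon relation is λ = hc/E, giving λ = 6.168·10^-6 m.
Converting to μm: λ = 6.168 μm ≈ 6.17 μm.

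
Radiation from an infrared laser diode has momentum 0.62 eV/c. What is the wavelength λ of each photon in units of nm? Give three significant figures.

2000 nm

In SI units: p = 0.62 eV/c = 3.3135e-28 kg·m/s.
Apply λ = h/p: λ = 2.000e-6 m.
Converting to nm: λ = 2000 nm ≈ 2000 nm.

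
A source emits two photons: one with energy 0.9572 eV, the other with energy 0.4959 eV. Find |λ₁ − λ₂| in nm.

Using λ = hc/E: λ₁ = 1.2953 × 10^-6 m, λ₂ = 2.5002 × 10^-6 m.
|Δλ| = |1.2953 × 10^-6 − 2.5002 × 10^-6| = 1.20 × 10^-6 m = 1200 nm.

1200 nm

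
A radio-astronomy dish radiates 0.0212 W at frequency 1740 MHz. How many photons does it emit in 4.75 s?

Total energy: E_total = P·t = 0.0212 × 4.75 = 0.1007 J.
Per-photon energy: E = 1.153·10^-24 J.
N = E_total / E_photon = 8.73·10^22.

8.73·10^22 photons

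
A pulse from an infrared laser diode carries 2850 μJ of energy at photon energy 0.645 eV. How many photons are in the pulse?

Per-photon energy: E = 1.033·10^-19 J (from energy = 0.645 eV).
N = E_total / E_photon = 0.00285 J / 1.033·10^-19 J = 2.76·10^16.

2.76·10^16 photons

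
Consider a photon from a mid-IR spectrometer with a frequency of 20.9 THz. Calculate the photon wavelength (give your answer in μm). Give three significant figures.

First convert: f = 20.9 THz = 2.09e13 Hz.
Apply λ = c/f: λ = 1.434e-5 m.
Converting to μm: λ = 14.34 μm ≈ 14.3 μm.

14.3 μm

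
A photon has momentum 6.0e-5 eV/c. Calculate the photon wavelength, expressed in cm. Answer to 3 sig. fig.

2.07 cm

Convert to SI: p = 6.0e-5 eV/c = 3.2066e-32 kg·m/s.
Since λ = h/p for a photon, λ = 0.02066 m.
Converting to cm: λ = 2.066 cm ≈ 2.07 cm.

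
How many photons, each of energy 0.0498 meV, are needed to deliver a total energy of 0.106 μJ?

Per-photon energy: E = 7.979e-24 J (from energy = 0.0498 meV).
N = E_total / E_photon = 1.06e-7 J / 7.979e-24 J = 1.33e16.

1.33e16 photons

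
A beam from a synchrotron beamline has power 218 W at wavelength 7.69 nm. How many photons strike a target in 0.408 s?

3.44 × 10^18 photons

Total energy: E_total = P·t = 218 × 0.408 = 88.94 J.
Per-photon energy: E = 2.583 × 10^-17 J.
N = E_total / E_photon = 3.44 × 10^18.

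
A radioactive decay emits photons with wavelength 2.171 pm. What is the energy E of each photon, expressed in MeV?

0.571 MeV

(h = 6.62607015 × 10^-34 J·s, c = 2.99792458 × 10^8 m/s, 1 eV = 1.602176634 × 10^-19 J.)
First convert: λ = 2.171 pm = 2.171 × 10^-12 m.
For a photon E = hc/λ, so E = 9.150 × 10^-14 J.
Converting to MeV: E = 0.5711 MeV ≈ 0.571 MeV.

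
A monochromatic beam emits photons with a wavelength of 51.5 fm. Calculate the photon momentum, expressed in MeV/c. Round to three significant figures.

First convert: λ = 51.5 fm = 5.15e-14 m.
The photon relation is p = h/λ, giving p = 1.287e-20 kg·m/s.
Converting to MeV/c: p = 24.07 MeV/c ≈ 24.1 MeV/c.

24.1 MeV/c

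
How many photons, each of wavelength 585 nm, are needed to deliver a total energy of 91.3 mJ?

Per-photon energy: E = 3.396e-19 J (from wavelength = 585 nm).
N = E_total / E_photon = 0.0913 J / 3.396e-19 J = 2.69e17.

2.69e17 photons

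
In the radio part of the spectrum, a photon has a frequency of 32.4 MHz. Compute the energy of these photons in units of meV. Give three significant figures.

Take h = 6.62607015e-34 J·s, 1 eV = 1.602176634e-19 J.
Convert to SI: f = 32.4 MHz = 3.24e7 Hz.
Since E = hf for a photon, E = 2.147e-26 J.
Converting to meV: E = 1.340e-4 meV ≈ 1.34e-4 meV.

1.34e-4 meV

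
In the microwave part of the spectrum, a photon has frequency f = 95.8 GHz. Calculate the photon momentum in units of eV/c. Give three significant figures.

3.96e-4 eV/c

First convert: f = 95.8 GHz = 9.58e10 Hz.
Since p = hf/c for a photon, p = 2.117e-31 kg·m/s.
Converting to eV/c: p = 3.962e-4 eV/c ≈ 3.96e-4 eV/c.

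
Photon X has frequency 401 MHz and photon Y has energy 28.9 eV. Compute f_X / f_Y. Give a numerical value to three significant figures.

5.74e-8

f_X = 4.010e8 Hz (from frequency = 401 MHz, via f given directly).
f_Y = 6.988e15 Hz (from energy = 28.9 eV, via f = E/h).
Ratio = 4.010e8 / 6.988e15 = 5.74e-8.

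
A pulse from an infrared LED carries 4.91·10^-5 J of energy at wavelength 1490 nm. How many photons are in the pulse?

3.68·10^14 photons

Per-photon energy: E = 1.333·10^-19 J (from wavelength = 1490 nm).
N = E_total / E_photon = 4.91·10^-5 J / 1.333·10^-19 J = 3.68·10^14.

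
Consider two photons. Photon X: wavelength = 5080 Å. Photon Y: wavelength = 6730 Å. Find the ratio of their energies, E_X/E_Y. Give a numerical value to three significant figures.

E_X = 3.910 × 10^-19 J (from wavelength = 5080 Å, via E = hc/λ).
E_Y = 2.952 × 10^-19 J (from wavelength = 6730 Å, via E = hc/λ).
Ratio = 3.910 × 10^-19 / 2.952 × 10^-19 = 1.32.

1.32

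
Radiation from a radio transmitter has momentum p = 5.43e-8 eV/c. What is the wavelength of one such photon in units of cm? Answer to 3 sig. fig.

(h = 6.62607015e-34 J·s, c = 2.99792458e8 m/s, 1 eV = 1.602176634e-19 J.)
In SI units: p = 5.43e-8 eV/c = 2.9019e-35 kg·m/s.
The photon relation is λ = h/p, giving λ = 22.83 m.
Converting to cm: λ = 2283 cm ≈ 2280 cm.

2280 cm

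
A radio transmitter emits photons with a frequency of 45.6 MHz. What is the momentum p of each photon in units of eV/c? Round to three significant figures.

First convert: f = 45.6 MHz = 4.56e7 Hz.
Since p = hf/c for a photon, p = 1.008e-34 kg·m/s.
Converting to eV/c: p = 1.886e-7 eV/c ≈ 1.89e-7 eV/c.

1.89e-7 eV/c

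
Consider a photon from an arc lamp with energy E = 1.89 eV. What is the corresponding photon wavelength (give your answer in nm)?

656 nm

Take h = 6.62607015 × 10^-34 J·s, c = 2.99792458 × 10^8 m/s, 1 eV = 1.602176634 × 10^-19 J.
First convert: E = 1.89 eV = 3.0281 × 10^-19 J.
For a photon λ = hc/E, so λ = 6.560 × 10^-7 m.
Converting to nm: λ = 656.0 nm ≈ 656 nm.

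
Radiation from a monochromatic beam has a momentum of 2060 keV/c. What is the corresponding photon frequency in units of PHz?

4.98e5 PHz

Take h = 6.62607015e-34 J·s, c = 2.99792458e8 m/s, 1 eV = 1.602176634e-19 J.
First convert: p = 2060 keV/c = 1.1009e-21 kg·m/s.
Apply f = pc/h: f = 4.981e20 Hz.
Converting to PHz: f = 498100 PHz ≈ 4.98e5 PHz.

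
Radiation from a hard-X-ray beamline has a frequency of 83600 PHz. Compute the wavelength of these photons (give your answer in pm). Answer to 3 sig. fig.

3.59 pm

Take c = 2.99792458 × 10^8 m/s.
First convert: f = 83600 PHz = 8.36 × 10^19 Hz.
The photon relation is λ = c/f, giving λ = 3.586 × 10^-12 m.
Converting to pm: λ = 3.586 pm ≈ 3.59 pm.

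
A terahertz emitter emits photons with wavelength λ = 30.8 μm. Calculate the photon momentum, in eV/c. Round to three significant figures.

0.0403 eV/c

Use h = 6.62607015e-34 J·s, c = 2.99792458e8 m/s, 1 eV = 1.602176634e-19 J.
First convert: λ = 30.8 μm = 3.08e-5 m.
For a photon p = h/λ, so p = 2.151e-29 kg·m/s.
Converting to eV/c: p = 0.04025 eV/c ≈ 0.0403 eV/c.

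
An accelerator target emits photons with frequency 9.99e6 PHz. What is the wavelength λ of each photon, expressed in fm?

30.0 fm

Use c = 2.99792458e8 m/s.
Convert to SI: f = 9.99e6 PHz = 9.99e21 Hz.
The photon relation is λ = c/f, giving λ = 3.001e-14 m.
Converting to fm: λ = 30.01 fm ≈ 30.0 fm.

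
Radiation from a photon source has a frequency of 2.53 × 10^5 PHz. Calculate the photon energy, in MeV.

(h = 6.62607015 × 10^-34 J·s, 1 eV = 1.602176634 × 10^-19 J.)
In SI units: f = 2.53 × 10^5 PHz = 2.53 × 10^20 Hz.
Since E = hf for a photon, E = 1.676 × 10^-13 J.
Converting to MeV: E = 1.046 MeV ≈ 1.05 MeV.

1.05 MeV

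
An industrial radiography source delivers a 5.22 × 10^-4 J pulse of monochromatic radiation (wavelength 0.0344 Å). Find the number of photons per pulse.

Per-photon energy: E = 5.775 × 10^-14 J (from wavelength = 0.0344 Å).
N = E_total / E_photon = 5.22 × 10^-4 J / 5.775 × 10^-14 J = 9.04 × 10^9.

9.04 × 10^9 photons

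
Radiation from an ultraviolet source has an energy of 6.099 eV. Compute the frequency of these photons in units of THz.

1470 THz

Take h = 6.62607015·10^-34 J·s, 1 eV = 1.602176634·10^-19 J.
In SI units: E = 6.099 eV = 9.7717·10^-19 J.
The photon relation is f = E/h, giving f = 1.475·10^15 Hz.
Converting to THz: f = 1475 THz ≈ 1470 THz.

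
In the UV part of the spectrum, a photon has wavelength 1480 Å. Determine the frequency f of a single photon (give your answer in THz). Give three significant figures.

Use c = 2.99792458 × 10^8 m/s.
First convert: λ = 1480 Å = 1.48 × 10^-7 m.
The photon relation is f = c/λ, giving f = 2.026 × 10^15 Hz.
Converting to THz: f = 2026 THz ≈ 2030 THz.

2030 THz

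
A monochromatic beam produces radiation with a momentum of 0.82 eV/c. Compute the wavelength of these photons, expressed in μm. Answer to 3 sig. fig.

1.51 μm

(h = 6.62607015·10^-34 J·s, c = 2.99792458·10^8 m/s, 1 eV = 1.602176634·10^-19 J.)
Convert to SI: p = 0.82 eV/c = 4.3823·10^-28 kg·m/s.
Apply λ = h/p: λ = 1.512·10^-6 m.
Converting to μm: λ = 1.512 μm ≈ 1.51 μm.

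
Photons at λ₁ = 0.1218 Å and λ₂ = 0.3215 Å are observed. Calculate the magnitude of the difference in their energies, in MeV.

Using E = hc/λ: E₁ = 1.6309e-14 J, E₂ = 6.1787e-15 J.
|ΔE| = |1.6309e-14 − 6.1787e-15| = 1.01e-14 J = 0.0632 MeV.

0.0632 MeV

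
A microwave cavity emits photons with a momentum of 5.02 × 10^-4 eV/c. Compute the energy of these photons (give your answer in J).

Use c = 2.99792458 × 10^8 m/s, 1 eV = 1.602176634 × 10^-19 J.
In SI units: p = 5.02 × 10^-4 eV/c = 2.6828 × 10^-31 kg·m/s.
Since E = pc for a photon, E = 8.043 × 10^-23 J.
So E ≈ 8.04 × 10^-23 J.

8.04 × 10^-23 J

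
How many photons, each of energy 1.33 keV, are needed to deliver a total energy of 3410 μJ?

Per-photon energy: E = 2.131 × 10^-16 J (from energy = 1.33 keV).
N = E_total / E_photon = 0.00341 J / 2.131 × 10^-16 J = 1.60 × 10^13.

1.60 × 10^13 photons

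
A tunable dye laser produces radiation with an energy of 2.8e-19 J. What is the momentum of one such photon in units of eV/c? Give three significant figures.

(c = 2.99792458e8 m/s, 1 eV = 1.602176634e-19 J.)
Apply p = E/c: p = 9.340e-28 kg·m/s.
Converting to eV/c: p = 1.748 eV/c ≈ 1.75 eV/c.

1.75 eV/c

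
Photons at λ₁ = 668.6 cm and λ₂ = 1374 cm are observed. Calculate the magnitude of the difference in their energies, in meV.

9.52 × 10^-5 meV

Using E = hc/λ: E₁ = 2.9711 × 10^-26 J, E₂ = 1.4457 × 10^-26 J.
|ΔE| = |2.9711 × 10^-26 − 1.4457 × 10^-26| = 1.53 × 10^-26 J = 9.52 × 10^-5 meV.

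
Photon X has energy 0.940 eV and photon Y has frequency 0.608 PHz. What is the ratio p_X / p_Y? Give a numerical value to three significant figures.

0.374

p_X = 5.024 × 10^-28 kg·m/s (from energy = 0.940 eV, via p = E/c).
p_Y = 1.344 × 10^-27 kg·m/s (from frequency = 0.608 PHz, via p = hf/c).
Ratio = 5.024 × 10^-28 / 1.344 × 10^-27 = 0.374.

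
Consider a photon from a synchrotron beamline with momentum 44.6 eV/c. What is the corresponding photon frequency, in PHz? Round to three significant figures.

10.8 PHz

First convert: p = 44.6 eV/c = 2.3836 × 10^-26 kg·m/s.
For a photon f = pc/h, so f = 1.078 × 10^16 Hz.
Converting to PHz: f = 10.78 PHz ≈ 10.8 PHz.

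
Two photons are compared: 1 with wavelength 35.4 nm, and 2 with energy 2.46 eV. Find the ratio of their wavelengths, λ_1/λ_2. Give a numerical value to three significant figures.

λ_1 = 3.540e-8 m (from wavelength = 35.4 nm, via λ given directly).
λ_2 = 5.040e-7 m (from energy = 2.46 eV, via λ = hc/E).
Ratio = 3.540e-8 / 5.040e-7 = 0.0702.

0.0702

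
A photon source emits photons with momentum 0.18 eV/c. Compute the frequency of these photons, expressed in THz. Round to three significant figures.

43.5 THz

Convert to SI: p = 0.18 eV/c = 9.6197 × 10^-29 kg·m/s.
For a photon f = pc/h, so f = 4.352 × 10^13 Hz.
Converting to THz: f = 43.52 THz ≈ 43.5 THz.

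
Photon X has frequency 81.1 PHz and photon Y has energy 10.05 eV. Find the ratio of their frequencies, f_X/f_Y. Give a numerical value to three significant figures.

33.4

f_X = 8.110 × 10^16 Hz (from frequency = 81.1 PHz, via f given directly).
f_Y = 2.430 × 10^15 Hz (from energy = 10.05 eV, via f = E/h).
Ratio = 8.110 × 10^16 / 2.430 × 10^15 = 33.4.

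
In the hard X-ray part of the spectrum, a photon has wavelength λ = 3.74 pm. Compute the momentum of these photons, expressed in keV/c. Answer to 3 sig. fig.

In SI units: λ = 3.74 pm = 3.74·10^-12 m.
Since p = h/λ for a photon, p = 1.772·10^-22 kg·m/s.
Converting to keV/c: p = 331.5 keV/c ≈ 332 keV/c.

332 keV/c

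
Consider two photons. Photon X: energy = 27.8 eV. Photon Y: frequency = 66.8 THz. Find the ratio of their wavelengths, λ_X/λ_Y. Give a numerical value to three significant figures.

λ_X = 4.460e-8 m (from energy = 27.8 eV, via λ = hc/E).
λ_Y = 4.488e-6 m (from frequency = 66.8 THz, via λ = c/f).
Ratio = 4.460e-8 / 4.488e-6 = 9.94e-3.

9.94e-3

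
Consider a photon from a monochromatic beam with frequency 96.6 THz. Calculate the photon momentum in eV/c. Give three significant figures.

0.400 eV/c

Convert to SI: f = 96.6 THz = 9.66 × 10^13 Hz.
Since p = hf/c for a photon, p = 2.135 × 10^-28 kg·m/s.
Converting to eV/c: p = 0.3995 eV/c ≈ 0.400 eV/c.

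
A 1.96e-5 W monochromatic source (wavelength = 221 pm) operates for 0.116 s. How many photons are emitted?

2.53e9 photons

Total energy: E_total = P·t = 1.96e-5 × 0.116 = 2.274e-6 J.
Per-photon energy: E = 8.988e-16 J.
N = E_total / E_photon = 2.53e9.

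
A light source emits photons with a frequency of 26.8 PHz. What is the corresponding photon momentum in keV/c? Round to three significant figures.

(h = 6.62607015e-34 J·s, c = 2.99792458e8 m/s, 1 eV = 1.602176634e-19 J.)
In SI units: f = 26.8 PHz = 2.68e16 Hz.
Apply p = hf/c: p = 5.923e-26 kg·m/s.
Converting to keV/c: p = 0.1108 keV/c ≈ 0.111 keV/c.

0.111 keV/c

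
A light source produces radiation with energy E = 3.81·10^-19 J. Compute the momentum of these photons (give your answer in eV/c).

(c = 2.99792458·10^8 m/s, 1 eV = 1.602176634·10^-19 J.)
Since p = E/c for a photon, p = 1.271·10^-27 kg·m/s.
Converting to eV/c: p = 2.378 eV/c ≈ 2.38 eV/c.

2.38 eV/c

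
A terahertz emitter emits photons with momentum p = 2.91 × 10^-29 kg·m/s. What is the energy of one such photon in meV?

For a photon E = pc, so E = 8.724 × 10^-21 J.
Converting to meV: E = 54.45 meV ≈ 54.5 meV.

54.5 meV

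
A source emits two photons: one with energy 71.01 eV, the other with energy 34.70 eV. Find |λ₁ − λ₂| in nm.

Using λ = hc/E: λ₁ = 1.7460e-8 m, λ₂ = 3.5730e-8 m.
|Δλ| = |1.7460e-8 − 3.5730e-8| = 1.83e-8 m = 18.3 nm.

18.3 nm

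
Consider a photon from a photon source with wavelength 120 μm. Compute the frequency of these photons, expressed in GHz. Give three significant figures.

Take c = 2.99792458 × 10^8 m/s.
First convert: λ = 120 μm = 1.2 × 10^-4 m.
The photon relation is f = c/λ, giving f = 2.498 × 10^12 Hz.
Converting to GHz: f = 2498 GHz ≈ 2500 GHz.

2500 GHz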